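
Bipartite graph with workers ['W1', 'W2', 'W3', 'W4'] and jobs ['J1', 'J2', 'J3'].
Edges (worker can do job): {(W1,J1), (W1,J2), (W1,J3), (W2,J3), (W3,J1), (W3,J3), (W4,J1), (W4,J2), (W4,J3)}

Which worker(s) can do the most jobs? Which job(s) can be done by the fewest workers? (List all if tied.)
Most versatile: W1, W4 (3 jobs); Least covered: J2 (2 workers)

Worker degrees (jobs they can do): W1:3, W2:1, W3:2, W4:3
Job degrees (workers who can do it): J1:3, J2:2, J3:4

Maximum worker degree is 3, achieved by: W1, W4
Minimum job degree is 2, achieved by: J2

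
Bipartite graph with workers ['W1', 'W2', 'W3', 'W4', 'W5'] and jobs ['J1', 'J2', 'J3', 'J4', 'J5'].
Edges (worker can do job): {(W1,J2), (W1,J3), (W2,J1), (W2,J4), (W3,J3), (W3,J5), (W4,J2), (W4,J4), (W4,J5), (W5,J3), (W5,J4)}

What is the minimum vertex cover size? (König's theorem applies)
Minimum vertex cover size = 5

By König's theorem: in bipartite graphs,
min vertex cover = max matching = 5

Maximum matching has size 5, so minimum vertex cover also has size 5.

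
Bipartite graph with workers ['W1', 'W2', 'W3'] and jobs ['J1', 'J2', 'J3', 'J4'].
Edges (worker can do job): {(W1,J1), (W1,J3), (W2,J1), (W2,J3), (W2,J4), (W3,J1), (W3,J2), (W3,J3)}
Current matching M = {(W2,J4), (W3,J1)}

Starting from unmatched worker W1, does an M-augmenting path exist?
Yes: W1 → J1 → W3 → J2

An M-augmenting path alternates non-matching / matching edges, starting and ending at unmatched vertices.
Path: W1 → J1 → W3 → J2
(J2 is unmatched in M, so the path is augmenting.)
Flipping edges along this path would increase |M| from 2 to 3.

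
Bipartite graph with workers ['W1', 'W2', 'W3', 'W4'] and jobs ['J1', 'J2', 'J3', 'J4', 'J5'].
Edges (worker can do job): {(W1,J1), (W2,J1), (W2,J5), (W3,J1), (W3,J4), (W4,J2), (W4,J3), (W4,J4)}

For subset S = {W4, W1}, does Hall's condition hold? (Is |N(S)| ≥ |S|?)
Yes: |N(S)| = 4, |S| = 2

Subset S = {W4, W1}
Neighbors N(S) = {J1, J2, J3, J4}

|N(S)| = 4, |S| = 2
Hall's condition: |N(S)| ≥ |S| is satisfied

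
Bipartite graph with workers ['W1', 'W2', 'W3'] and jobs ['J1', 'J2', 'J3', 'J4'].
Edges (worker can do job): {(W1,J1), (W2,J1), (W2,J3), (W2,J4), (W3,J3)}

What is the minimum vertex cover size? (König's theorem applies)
Minimum vertex cover size = 3

By König's theorem: in bipartite graphs,
min vertex cover = max matching = 3

Maximum matching has size 3, so minimum vertex cover also has size 3.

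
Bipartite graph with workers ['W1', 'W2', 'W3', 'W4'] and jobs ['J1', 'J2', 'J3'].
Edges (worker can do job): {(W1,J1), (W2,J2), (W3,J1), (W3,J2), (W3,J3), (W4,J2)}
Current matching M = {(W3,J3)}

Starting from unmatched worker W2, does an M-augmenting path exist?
Yes: W2 → J2

An M-augmenting path alternates non-matching / matching edges, starting and ending at unmatched vertices.
Path: W2 → J2
(J2 is unmatched in M, so the path is augmenting.)
Flipping edges along this path would increase |M| from 1 to 2.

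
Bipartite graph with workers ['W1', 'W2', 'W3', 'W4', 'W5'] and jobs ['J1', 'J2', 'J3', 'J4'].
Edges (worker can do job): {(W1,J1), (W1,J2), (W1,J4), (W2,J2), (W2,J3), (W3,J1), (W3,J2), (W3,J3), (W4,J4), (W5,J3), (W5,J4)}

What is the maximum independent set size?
Maximum independent set = 5

By König's theorem:
- Min vertex cover = Max matching = 4
- Max independent set = Total vertices - Min vertex cover
- Max independent set = 9 - 4 = 5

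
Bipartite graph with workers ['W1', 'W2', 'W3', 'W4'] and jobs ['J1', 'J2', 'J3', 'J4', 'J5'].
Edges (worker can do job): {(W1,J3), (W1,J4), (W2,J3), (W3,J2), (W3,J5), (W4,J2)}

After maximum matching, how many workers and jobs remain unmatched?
Unmatched: 0 workers, 1 jobs

Maximum matching size: 4
Workers: 4 total, 4 matched, 0 unmatched
Jobs: 5 total, 4 matched, 1 unmatched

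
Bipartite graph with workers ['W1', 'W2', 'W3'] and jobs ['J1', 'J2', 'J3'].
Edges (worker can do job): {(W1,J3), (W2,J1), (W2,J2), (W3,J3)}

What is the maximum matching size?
Maximum matching size = 2

Maximum matching: {(W2,J1), (W3,J3)}
Size: 2

This assigns 2 workers to 2 distinct jobs.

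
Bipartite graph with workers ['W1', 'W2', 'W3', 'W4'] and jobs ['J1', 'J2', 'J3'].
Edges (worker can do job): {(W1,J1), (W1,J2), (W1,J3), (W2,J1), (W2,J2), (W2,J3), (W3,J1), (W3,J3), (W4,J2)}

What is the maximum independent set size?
Maximum independent set = 4

By König's theorem:
- Min vertex cover = Max matching = 3
- Max independent set = Total vertices - Min vertex cover
- Max independent set = 7 - 3 = 4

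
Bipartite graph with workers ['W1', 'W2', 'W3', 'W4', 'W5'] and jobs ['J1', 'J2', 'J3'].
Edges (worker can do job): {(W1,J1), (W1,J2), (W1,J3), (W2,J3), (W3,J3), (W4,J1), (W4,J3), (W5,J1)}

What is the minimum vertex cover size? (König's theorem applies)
Minimum vertex cover size = 3

By König's theorem: in bipartite graphs,
min vertex cover = max matching = 3

Maximum matching has size 3, so minimum vertex cover also has size 3.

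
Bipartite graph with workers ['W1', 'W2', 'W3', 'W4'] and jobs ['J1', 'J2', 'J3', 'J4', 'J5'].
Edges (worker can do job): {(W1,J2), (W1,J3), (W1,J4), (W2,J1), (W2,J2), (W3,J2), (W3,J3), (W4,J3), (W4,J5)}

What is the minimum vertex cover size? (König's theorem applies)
Minimum vertex cover size = 4

By König's theorem: in bipartite graphs,
min vertex cover = max matching = 4

Maximum matching has size 4, so minimum vertex cover also has size 4.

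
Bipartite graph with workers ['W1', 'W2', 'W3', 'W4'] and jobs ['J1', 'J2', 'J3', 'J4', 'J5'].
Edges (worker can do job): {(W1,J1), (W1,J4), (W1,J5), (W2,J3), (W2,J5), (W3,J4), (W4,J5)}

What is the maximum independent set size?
Maximum independent set = 5

By König's theorem:
- Min vertex cover = Max matching = 4
- Max independent set = Total vertices - Min vertex cover
- Max independent set = 9 - 4 = 5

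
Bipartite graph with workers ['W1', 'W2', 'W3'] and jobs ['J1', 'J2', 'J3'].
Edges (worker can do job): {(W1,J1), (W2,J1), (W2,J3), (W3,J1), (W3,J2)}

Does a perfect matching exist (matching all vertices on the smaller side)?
Yes, perfect matching exists (size 3)

Perfect matching: {(W1,J1), (W2,J3), (W3,J2)}
All 3 vertices on the smaller side are matched.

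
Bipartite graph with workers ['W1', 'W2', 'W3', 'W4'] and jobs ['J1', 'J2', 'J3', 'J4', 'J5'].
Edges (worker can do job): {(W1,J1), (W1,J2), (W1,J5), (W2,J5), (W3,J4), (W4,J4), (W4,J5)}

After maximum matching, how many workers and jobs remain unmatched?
Unmatched: 1 workers, 2 jobs

Maximum matching size: 3
Workers: 4 total, 3 matched, 1 unmatched
Jobs: 5 total, 3 matched, 2 unmatched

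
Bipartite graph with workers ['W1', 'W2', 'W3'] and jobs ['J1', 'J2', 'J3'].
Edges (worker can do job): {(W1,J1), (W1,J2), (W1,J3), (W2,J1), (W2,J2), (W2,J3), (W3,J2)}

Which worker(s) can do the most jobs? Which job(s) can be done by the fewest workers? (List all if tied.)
Most versatile: W1, W2 (3 jobs); Least covered: J1, J3 (2 workers)

Worker degrees (jobs they can do): W1:3, W2:3, W3:1
Job degrees (workers who can do it): J1:2, J2:3, J3:2

Maximum worker degree is 3, achieved by: W1, W2
Minimum job degree is 2, achieved by: J1, J3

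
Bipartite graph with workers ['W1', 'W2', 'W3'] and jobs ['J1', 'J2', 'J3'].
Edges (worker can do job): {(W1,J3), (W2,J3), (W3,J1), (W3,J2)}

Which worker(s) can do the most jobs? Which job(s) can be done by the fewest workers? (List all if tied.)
Most versatile: W3 (2 jobs); Least covered: J1, J2 (1 workers)

Worker degrees (jobs they can do): W1:1, W2:1, W3:2
Job degrees (workers who can do it): J1:1, J2:1, J3:2

Maximum worker degree is 2, achieved by: W3
Minimum job degree is 1, achieved by: J1, J2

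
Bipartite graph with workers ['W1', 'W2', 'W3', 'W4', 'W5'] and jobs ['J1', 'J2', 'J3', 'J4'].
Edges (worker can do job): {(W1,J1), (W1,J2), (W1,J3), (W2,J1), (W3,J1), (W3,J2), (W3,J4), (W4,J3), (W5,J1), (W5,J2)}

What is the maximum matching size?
Maximum matching size = 4

Maximum matching: {(W1,J1), (W3,J4), (W4,J3), (W5,J2)}
Size: 4

This assigns 4 workers to 4 distinct jobs.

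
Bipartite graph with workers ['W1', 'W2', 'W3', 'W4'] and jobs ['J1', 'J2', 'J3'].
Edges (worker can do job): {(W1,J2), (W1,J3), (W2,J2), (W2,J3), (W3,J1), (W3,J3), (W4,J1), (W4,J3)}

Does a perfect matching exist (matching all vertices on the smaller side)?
Yes, perfect matching exists (size 3)

Perfect matching: {(W1,J2), (W3,J3), (W4,J1)}
All 3 vertices on the smaller side are matched.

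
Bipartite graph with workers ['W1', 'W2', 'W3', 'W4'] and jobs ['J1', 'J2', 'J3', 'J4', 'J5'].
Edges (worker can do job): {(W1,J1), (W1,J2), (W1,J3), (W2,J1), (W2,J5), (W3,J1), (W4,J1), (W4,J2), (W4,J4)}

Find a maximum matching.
Matching: {(W1,J2), (W2,J5), (W3,J1), (W4,J4)}

Maximum matching (size 4):
  W1 → J2
  W2 → J5
  W3 → J1
  W4 → J4

Each worker is assigned to at most one job, and each job to at most one worker.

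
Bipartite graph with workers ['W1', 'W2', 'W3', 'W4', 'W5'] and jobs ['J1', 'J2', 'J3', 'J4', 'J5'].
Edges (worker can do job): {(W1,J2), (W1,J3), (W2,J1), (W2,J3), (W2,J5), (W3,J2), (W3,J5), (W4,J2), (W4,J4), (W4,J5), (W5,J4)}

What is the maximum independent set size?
Maximum independent set = 5

By König's theorem:
- Min vertex cover = Max matching = 5
- Max independent set = Total vertices - Min vertex cover
- Max independent set = 10 - 5 = 5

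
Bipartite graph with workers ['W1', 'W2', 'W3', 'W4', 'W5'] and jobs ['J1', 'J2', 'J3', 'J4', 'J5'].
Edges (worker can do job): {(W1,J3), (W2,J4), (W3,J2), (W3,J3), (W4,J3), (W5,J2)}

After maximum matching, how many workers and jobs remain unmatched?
Unmatched: 2 workers, 2 jobs

Maximum matching size: 3
Workers: 5 total, 3 matched, 2 unmatched
Jobs: 5 total, 3 matched, 2 unmatched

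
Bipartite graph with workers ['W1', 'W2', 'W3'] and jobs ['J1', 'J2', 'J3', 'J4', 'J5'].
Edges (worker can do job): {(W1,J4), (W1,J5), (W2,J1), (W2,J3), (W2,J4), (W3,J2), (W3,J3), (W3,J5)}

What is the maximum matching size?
Maximum matching size = 3

Maximum matching: {(W1,J4), (W2,J3), (W3,J2)}
Size: 3

This assigns 3 workers to 3 distinct jobs.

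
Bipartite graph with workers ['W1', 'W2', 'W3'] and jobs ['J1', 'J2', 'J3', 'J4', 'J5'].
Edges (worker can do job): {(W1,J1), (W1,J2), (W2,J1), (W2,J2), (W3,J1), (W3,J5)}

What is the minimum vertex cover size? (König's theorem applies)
Minimum vertex cover size = 3

By König's theorem: in bipartite graphs,
min vertex cover = max matching = 3

Maximum matching has size 3, so minimum vertex cover also has size 3.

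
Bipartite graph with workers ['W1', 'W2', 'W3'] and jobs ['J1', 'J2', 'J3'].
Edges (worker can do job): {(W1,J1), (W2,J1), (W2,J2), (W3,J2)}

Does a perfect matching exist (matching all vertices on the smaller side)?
No, maximum matching has size 2 < 3

Maximum matching has size 2, need 3 for perfect matching.
Unmatched workers: ['W2']
Unmatched jobs: ['J3']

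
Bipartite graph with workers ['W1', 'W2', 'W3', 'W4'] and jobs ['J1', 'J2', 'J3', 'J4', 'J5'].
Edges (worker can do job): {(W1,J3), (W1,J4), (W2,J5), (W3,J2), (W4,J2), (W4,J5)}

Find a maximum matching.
Matching: {(W1,J3), (W2,J5), (W4,J2)}

Maximum matching (size 3):
  W1 → J3
  W2 → J5
  W4 → J2

Each worker is assigned to at most one job, and each job to at most one worker.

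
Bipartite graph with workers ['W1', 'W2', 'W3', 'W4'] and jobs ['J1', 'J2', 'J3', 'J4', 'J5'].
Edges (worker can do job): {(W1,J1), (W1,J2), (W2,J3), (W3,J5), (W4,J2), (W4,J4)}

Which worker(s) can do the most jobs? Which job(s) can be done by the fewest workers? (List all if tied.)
Most versatile: W1, W4 (2 jobs); Least covered: J1, J3, J4, J5 (1 workers)

Worker degrees (jobs they can do): W1:2, W2:1, W3:1, W4:2
Job degrees (workers who can do it): J1:1, J2:2, J3:1, J4:1, J5:1

Maximum worker degree is 2, achieved by: W1, W4
Minimum job degree is 1, achieved by: J1, J3, J4, J5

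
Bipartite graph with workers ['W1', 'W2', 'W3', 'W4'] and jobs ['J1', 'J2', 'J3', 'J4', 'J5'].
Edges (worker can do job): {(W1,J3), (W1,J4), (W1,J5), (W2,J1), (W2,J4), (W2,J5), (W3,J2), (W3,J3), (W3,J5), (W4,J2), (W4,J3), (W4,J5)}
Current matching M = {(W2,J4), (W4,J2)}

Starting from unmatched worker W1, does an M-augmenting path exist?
Yes: W1 → J3

An M-augmenting path alternates non-matching / matching edges, starting and ending at unmatched vertices.
Path: W1 → J3
(J3 is unmatched in M, so the path is augmenting.)
Flipping edges along this path would increase |M| from 2 to 3.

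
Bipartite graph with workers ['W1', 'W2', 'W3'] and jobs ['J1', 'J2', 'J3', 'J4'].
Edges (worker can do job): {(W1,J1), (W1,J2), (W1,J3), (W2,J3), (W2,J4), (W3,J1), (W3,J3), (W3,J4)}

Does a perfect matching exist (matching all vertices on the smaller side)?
Yes, perfect matching exists (size 3)

Perfect matching: {(W1,J1), (W2,J4), (W3,J3)}
All 3 vertices on the smaller side are matched.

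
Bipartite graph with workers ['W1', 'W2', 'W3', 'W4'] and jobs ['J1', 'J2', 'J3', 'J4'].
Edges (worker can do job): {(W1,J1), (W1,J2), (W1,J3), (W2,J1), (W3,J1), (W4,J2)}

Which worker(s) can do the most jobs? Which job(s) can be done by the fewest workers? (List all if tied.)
Most versatile: W1 (3 jobs); Least covered: J4 (0 workers)

Worker degrees (jobs they can do): W1:3, W2:1, W3:1, W4:1
Job degrees (workers who can do it): J1:3, J2:2, J3:1, J4:0

Maximum worker degree is 3, achieved by: W1
Minimum job degree is 0, achieved by: J4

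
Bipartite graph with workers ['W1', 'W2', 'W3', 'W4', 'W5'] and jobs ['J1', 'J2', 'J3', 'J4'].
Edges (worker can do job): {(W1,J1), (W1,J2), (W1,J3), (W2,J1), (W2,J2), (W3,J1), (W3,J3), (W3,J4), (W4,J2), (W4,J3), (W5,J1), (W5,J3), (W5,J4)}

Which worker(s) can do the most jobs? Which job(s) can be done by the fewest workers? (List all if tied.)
Most versatile: W1, W3, W5 (3 jobs); Least covered: J4 (2 workers)

Worker degrees (jobs they can do): W1:3, W2:2, W3:3, W4:2, W5:3
Job degrees (workers who can do it): J1:4, J2:3, J3:4, J4:2

Maximum worker degree is 3, achieved by: W1, W3, W5
Minimum job degree is 2, achieved by: J4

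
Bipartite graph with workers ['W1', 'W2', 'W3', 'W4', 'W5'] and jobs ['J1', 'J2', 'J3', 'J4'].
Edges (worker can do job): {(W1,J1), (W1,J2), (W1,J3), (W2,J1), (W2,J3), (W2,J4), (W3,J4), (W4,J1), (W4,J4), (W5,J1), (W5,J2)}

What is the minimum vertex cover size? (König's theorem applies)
Minimum vertex cover size = 4

By König's theorem: in bipartite graphs,
min vertex cover = max matching = 4

Maximum matching has size 4, so minimum vertex cover also has size 4.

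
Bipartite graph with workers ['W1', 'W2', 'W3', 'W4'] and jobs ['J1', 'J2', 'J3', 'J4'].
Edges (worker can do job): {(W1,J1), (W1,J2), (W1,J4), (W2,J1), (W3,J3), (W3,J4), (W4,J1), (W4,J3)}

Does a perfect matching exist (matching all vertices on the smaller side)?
Yes, perfect matching exists (size 4)

Perfect matching: {(W1,J2), (W2,J1), (W3,J4), (W4,J3)}
All 4 vertices on the smaller side are matched.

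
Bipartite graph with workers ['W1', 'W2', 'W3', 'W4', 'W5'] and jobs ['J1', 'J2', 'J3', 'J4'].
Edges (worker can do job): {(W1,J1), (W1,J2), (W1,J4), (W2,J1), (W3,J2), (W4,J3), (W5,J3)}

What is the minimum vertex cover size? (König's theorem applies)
Minimum vertex cover size = 4

By König's theorem: in bipartite graphs,
min vertex cover = max matching = 4

Maximum matching has size 4, so minimum vertex cover also has size 4.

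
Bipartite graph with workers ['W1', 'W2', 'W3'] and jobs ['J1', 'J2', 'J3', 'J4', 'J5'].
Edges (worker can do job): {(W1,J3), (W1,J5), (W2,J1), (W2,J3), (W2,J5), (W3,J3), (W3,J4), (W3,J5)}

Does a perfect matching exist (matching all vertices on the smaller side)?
Yes, perfect matching exists (size 3)

Perfect matching: {(W1,J3), (W2,J1), (W3,J5)}
All 3 vertices on the smaller side are matched.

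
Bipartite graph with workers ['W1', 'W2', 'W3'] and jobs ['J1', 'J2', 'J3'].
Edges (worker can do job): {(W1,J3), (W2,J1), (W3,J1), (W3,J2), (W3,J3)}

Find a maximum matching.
Matching: {(W1,J3), (W2,J1), (W3,J2)}

Maximum matching (size 3):
  W1 → J3
  W2 → J1
  W3 → J2

Each worker is assigned to at most one job, and each job to at most one worker.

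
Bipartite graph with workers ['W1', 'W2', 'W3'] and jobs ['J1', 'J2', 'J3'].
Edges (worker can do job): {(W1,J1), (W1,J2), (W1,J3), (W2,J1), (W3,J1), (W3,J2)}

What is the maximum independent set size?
Maximum independent set = 3

By König's theorem:
- Min vertex cover = Max matching = 3
- Max independent set = Total vertices - Min vertex cover
- Max independent set = 6 - 3 = 3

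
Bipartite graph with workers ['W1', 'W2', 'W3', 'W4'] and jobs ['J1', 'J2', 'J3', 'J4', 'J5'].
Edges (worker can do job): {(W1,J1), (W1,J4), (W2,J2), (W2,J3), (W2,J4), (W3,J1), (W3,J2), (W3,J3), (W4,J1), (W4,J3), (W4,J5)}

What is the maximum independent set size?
Maximum independent set = 5

By König's theorem:
- Min vertex cover = Max matching = 4
- Max independent set = Total vertices - Min vertex cover
- Max independent set = 9 - 4 = 5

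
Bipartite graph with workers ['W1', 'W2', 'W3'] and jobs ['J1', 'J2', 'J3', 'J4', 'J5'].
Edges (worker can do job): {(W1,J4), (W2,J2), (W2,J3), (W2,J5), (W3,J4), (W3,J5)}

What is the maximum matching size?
Maximum matching size = 3

Maximum matching: {(W1,J4), (W2,J3), (W3,J5)}
Size: 3

This assigns 3 workers to 3 distinct jobs.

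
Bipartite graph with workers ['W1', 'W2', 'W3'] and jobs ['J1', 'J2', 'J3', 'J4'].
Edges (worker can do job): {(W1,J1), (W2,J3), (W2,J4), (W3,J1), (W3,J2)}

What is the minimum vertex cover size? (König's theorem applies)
Minimum vertex cover size = 3

By König's theorem: in bipartite graphs,
min vertex cover = max matching = 3

Maximum matching has size 3, so minimum vertex cover also has size 3.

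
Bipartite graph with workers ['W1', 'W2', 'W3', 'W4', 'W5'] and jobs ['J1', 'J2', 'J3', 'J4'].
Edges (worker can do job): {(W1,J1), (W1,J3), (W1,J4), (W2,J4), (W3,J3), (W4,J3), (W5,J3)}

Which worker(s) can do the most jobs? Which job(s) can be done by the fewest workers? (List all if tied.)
Most versatile: W1 (3 jobs); Least covered: J2 (0 workers)

Worker degrees (jobs they can do): W1:3, W2:1, W3:1, W4:1, W5:1
Job degrees (workers who can do it): J1:1, J2:0, J3:4, J4:2

Maximum worker degree is 3, achieved by: W1
Minimum job degree is 0, achieved by: J2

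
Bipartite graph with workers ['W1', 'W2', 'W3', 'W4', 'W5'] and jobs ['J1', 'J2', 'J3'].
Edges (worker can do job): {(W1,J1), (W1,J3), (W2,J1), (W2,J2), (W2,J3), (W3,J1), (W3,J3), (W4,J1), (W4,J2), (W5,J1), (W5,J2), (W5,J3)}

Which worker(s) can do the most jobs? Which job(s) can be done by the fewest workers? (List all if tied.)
Most versatile: W2, W5 (3 jobs); Least covered: J2 (3 workers)

Worker degrees (jobs they can do): W1:2, W2:3, W3:2, W4:2, W5:3
Job degrees (workers who can do it): J1:5, J2:3, J3:4

Maximum worker degree is 3, achieved by: W2, W5
Minimum job degree is 3, achieved by: J2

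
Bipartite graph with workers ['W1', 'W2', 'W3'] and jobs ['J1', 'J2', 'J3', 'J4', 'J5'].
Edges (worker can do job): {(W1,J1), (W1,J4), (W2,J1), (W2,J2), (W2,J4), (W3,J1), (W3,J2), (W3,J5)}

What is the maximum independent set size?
Maximum independent set = 5

By König's theorem:
- Min vertex cover = Max matching = 3
- Max independent set = Total vertices - Min vertex cover
- Max independent set = 8 - 3 = 5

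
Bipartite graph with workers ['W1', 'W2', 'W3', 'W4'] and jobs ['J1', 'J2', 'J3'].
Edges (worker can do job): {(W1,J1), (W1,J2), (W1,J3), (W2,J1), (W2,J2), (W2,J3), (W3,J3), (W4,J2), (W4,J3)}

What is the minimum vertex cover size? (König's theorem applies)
Minimum vertex cover size = 3

By König's theorem: in bipartite graphs,
min vertex cover = max matching = 3

Maximum matching has size 3, so minimum vertex cover also has size 3.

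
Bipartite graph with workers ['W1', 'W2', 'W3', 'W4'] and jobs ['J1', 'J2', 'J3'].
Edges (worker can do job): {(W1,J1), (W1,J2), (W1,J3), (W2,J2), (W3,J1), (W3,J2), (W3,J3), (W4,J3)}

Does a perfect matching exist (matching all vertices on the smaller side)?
Yes, perfect matching exists (size 3)

Perfect matching: {(W1,J2), (W3,J1), (W4,J3)}
All 3 vertices on the smaller side are matched.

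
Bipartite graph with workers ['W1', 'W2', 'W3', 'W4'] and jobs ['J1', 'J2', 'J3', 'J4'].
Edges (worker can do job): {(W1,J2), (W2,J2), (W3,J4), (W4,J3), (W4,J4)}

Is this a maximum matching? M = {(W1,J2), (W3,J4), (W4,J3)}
Yes, size 3 is maximum

Proposed matching has size 3.
Maximum matching size for this graph: 3.

This is a maximum matching.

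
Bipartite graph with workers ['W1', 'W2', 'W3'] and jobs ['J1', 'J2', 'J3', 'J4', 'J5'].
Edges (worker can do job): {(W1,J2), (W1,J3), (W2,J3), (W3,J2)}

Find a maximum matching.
Matching: {(W1,J3), (W3,J2)}

Maximum matching (size 2):
  W1 → J3
  W3 → J2

Each worker is assigned to at most one job, and each job to at most one worker.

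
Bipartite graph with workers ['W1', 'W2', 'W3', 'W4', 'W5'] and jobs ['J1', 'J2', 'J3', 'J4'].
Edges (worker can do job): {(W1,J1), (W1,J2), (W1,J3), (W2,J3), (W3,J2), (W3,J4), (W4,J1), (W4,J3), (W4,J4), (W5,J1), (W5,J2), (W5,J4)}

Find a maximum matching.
Matching: {(W1,J2), (W3,J4), (W4,J3), (W5,J1)}

Maximum matching (size 4):
  W1 → J2
  W3 → J4
  W4 → J3
  W5 → J1

Each worker is assigned to at most one job, and each job to at most one worker.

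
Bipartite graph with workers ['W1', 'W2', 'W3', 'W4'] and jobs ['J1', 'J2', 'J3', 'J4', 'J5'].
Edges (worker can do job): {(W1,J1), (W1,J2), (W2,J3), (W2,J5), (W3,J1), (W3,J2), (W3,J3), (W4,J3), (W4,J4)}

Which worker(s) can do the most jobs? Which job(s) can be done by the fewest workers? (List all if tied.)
Most versatile: W3 (3 jobs); Least covered: J4, J5 (1 workers)

Worker degrees (jobs they can do): W1:2, W2:2, W3:3, W4:2
Job degrees (workers who can do it): J1:2, J2:2, J3:3, J4:1, J5:1

Maximum worker degree is 3, achieved by: W3
Minimum job degree is 1, achieved by: J4, J5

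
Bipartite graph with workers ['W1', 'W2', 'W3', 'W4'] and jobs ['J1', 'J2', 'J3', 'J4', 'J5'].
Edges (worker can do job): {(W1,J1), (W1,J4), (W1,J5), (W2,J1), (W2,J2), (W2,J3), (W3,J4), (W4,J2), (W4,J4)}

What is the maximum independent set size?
Maximum independent set = 5

By König's theorem:
- Min vertex cover = Max matching = 4
- Max independent set = Total vertices - Min vertex cover
- Max independent set = 9 - 4 = 5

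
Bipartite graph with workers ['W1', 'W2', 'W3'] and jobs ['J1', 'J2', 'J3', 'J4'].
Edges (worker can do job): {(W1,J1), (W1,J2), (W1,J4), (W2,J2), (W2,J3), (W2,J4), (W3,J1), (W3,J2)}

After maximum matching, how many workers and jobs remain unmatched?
Unmatched: 0 workers, 1 jobs

Maximum matching size: 3
Workers: 3 total, 3 matched, 0 unmatched
Jobs: 4 total, 3 matched, 1 unmatched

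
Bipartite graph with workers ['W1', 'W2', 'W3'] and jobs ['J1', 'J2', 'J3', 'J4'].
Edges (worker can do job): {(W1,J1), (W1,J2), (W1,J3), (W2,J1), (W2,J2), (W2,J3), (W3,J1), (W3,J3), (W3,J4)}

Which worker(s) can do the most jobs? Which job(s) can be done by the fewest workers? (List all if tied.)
Most versatile: W1, W2, W3 (3 jobs); Least covered: J4 (1 workers)

Worker degrees (jobs they can do): W1:3, W2:3, W3:3
Job degrees (workers who can do it): J1:3, J2:2, J3:3, J4:1

Maximum worker degree is 3, achieved by: W1, W2, W3
Minimum job degree is 1, achieved by: J4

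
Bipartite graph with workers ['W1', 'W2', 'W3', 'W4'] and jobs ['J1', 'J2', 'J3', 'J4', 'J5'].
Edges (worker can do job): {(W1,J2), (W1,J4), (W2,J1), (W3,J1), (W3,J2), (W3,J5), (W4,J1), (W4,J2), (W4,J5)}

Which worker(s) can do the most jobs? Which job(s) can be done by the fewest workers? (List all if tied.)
Most versatile: W3, W4 (3 jobs); Least covered: J3 (0 workers)

Worker degrees (jobs they can do): W1:2, W2:1, W3:3, W4:3
Job degrees (workers who can do it): J1:3, J2:3, J3:0, J4:1, J5:2

Maximum worker degree is 3, achieved by: W3, W4
Minimum job degree is 0, achieved by: J3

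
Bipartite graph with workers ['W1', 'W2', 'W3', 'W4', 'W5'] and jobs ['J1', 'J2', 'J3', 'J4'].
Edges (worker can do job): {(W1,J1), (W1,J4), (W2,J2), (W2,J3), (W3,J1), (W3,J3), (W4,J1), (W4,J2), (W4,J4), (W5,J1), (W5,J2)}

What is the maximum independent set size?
Maximum independent set = 5

By König's theorem:
- Min vertex cover = Max matching = 4
- Max independent set = Total vertices - Min vertex cover
- Max independent set = 9 - 4 = 5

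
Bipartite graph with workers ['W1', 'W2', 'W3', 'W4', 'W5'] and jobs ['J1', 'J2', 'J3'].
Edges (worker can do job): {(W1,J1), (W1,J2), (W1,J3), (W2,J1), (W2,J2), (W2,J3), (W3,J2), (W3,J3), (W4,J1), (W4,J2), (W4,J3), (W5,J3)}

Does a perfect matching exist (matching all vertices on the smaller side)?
Yes, perfect matching exists (size 3)

Perfect matching: {(W3,J2), (W4,J1), (W5,J3)}
All 3 vertices on the smaller side are matched.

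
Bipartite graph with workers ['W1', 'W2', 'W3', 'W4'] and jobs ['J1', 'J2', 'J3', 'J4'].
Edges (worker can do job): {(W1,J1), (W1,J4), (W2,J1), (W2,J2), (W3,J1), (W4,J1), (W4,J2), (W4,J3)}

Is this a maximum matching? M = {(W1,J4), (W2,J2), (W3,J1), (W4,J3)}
Yes, size 4 is maximum

Proposed matching has size 4.
Maximum matching size for this graph: 4.

This is a maximum matching.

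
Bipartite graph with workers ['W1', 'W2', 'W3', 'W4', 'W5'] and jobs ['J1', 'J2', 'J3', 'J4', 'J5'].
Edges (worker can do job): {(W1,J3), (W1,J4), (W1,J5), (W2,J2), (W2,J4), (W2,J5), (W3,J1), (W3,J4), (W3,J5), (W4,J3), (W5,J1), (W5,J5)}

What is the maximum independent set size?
Maximum independent set = 5

By König's theorem:
- Min vertex cover = Max matching = 5
- Max independent set = Total vertices - Min vertex cover
- Max independent set = 10 - 5 = 5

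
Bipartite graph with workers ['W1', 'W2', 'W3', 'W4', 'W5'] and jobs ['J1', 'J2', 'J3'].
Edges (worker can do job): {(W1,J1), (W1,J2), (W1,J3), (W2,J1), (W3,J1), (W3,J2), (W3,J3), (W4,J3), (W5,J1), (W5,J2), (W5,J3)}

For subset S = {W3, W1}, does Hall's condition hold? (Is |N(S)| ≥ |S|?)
Yes: |N(S)| = 3, |S| = 2

Subset S = {W3, W1}
Neighbors N(S) = {J1, J2, J3}

|N(S)| = 3, |S| = 2
Hall's condition: |N(S)| ≥ |S| is satisfied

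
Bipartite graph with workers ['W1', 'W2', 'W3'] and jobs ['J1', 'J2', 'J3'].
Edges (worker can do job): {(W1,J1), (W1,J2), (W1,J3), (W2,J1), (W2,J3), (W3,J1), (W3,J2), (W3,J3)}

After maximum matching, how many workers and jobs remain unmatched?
Unmatched: 0 workers, 0 jobs

Maximum matching size: 3
Workers: 3 total, 3 matched, 0 unmatched
Jobs: 3 total, 3 matched, 0 unmatched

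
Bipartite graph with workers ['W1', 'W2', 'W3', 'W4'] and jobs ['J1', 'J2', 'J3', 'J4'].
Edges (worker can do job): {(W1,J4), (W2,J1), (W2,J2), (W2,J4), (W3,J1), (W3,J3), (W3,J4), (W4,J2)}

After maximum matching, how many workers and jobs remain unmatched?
Unmatched: 0 workers, 0 jobs

Maximum matching size: 4
Workers: 4 total, 4 matched, 0 unmatched
Jobs: 4 total, 4 matched, 0 unmatched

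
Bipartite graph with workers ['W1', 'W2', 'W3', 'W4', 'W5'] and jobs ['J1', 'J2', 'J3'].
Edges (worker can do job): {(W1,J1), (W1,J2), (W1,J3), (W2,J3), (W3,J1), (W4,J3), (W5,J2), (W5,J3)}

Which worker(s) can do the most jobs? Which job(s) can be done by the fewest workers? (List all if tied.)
Most versatile: W1 (3 jobs); Least covered: J1, J2 (2 workers)

Worker degrees (jobs they can do): W1:3, W2:1, W3:1, W4:1, W5:2
Job degrees (workers who can do it): J1:2, J2:2, J3:4

Maximum worker degree is 3, achieved by: W1
Minimum job degree is 2, achieved by: J1, J2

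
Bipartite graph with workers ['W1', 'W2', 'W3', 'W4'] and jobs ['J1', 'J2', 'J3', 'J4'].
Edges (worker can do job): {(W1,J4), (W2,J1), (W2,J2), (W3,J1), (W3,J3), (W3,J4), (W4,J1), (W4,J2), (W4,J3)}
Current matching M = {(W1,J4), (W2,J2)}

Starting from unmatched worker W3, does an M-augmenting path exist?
Yes: W3 → J1

An M-augmenting path alternates non-matching / matching edges, starting and ending at unmatched vertices.
Path: W3 → J1
(J1 is unmatched in M, so the path is augmenting.)
Flipping edges along this path would increase |M| from 2 to 3.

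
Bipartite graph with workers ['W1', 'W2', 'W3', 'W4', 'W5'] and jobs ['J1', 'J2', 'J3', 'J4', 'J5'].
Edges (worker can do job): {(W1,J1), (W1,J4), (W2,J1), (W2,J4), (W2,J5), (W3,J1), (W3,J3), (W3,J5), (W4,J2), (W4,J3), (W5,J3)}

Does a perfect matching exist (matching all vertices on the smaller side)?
Yes, perfect matching exists (size 5)

Perfect matching: {(W1,J4), (W2,J5), (W3,J1), (W4,J2), (W5,J3)}
All 5 vertices on the smaller side are matched.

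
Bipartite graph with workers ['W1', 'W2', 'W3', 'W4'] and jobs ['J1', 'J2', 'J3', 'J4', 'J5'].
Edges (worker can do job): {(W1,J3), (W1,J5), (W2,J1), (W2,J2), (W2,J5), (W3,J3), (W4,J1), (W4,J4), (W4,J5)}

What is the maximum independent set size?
Maximum independent set = 5

By König's theorem:
- Min vertex cover = Max matching = 4
- Max independent set = Total vertices - Min vertex cover
- Max independent set = 9 - 4 = 5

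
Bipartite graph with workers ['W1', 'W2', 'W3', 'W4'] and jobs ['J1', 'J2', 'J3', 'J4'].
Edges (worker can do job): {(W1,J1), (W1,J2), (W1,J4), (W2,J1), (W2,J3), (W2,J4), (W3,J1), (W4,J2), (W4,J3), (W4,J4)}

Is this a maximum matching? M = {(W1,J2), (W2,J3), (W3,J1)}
No, size 3 is not maximum

Proposed matching has size 3.
Maximum matching size for this graph: 4.

This is NOT maximum - can be improved to size 4.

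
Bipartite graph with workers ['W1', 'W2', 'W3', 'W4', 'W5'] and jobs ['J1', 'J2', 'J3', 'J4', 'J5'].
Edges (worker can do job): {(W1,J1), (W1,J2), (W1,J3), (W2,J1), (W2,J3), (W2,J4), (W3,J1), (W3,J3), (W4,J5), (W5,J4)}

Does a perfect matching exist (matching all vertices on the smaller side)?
Yes, perfect matching exists (size 5)

Perfect matching: {(W1,J2), (W2,J3), (W3,J1), (W4,J5), (W5,J4)}
All 5 vertices on the smaller side are matched.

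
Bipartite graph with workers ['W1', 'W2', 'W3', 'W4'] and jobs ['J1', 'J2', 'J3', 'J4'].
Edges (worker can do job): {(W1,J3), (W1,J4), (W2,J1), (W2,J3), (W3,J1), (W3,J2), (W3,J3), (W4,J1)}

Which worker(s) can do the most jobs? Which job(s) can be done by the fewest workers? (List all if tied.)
Most versatile: W3 (3 jobs); Least covered: J2, J4 (1 workers)

Worker degrees (jobs they can do): W1:2, W2:2, W3:3, W4:1
Job degrees (workers who can do it): J1:3, J2:1, J3:3, J4:1

Maximum worker degree is 3, achieved by: W3
Minimum job degree is 1, achieved by: J2, J4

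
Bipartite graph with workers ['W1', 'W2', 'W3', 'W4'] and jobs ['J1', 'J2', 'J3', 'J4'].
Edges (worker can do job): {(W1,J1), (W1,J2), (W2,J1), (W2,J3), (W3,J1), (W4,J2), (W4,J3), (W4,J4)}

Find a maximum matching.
Matching: {(W1,J2), (W2,J3), (W3,J1), (W4,J4)}

Maximum matching (size 4):
  W1 → J2
  W2 → J3
  W3 → J1
  W4 → J4

Each worker is assigned to at most one job, and each job to at most one worker.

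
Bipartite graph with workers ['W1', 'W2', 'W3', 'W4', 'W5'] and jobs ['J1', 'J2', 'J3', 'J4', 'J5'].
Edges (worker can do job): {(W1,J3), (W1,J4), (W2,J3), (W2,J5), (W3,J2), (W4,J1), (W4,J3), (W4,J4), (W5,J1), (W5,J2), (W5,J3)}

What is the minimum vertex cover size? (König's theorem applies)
Minimum vertex cover size = 5

By König's theorem: in bipartite graphs,
min vertex cover = max matching = 5

Maximum matching has size 5, so minimum vertex cover also has size 5.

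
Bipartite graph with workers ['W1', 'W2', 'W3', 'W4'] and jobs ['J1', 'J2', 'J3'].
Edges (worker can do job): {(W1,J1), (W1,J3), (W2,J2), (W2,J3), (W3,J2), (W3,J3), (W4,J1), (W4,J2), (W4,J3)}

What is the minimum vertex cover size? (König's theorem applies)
Minimum vertex cover size = 3

By König's theorem: in bipartite graphs,
min vertex cover = max matching = 3

Maximum matching has size 3, so minimum vertex cover also has size 3.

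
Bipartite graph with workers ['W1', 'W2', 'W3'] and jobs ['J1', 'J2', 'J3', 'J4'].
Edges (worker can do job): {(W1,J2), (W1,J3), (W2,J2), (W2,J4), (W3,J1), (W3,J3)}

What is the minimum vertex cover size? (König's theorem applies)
Minimum vertex cover size = 3

By König's theorem: in bipartite graphs,
min vertex cover = max matching = 3

Maximum matching has size 3, so minimum vertex cover also has size 3.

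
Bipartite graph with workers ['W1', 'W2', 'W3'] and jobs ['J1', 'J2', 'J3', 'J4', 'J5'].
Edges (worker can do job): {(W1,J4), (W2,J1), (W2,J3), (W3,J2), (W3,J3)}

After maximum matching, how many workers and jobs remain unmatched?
Unmatched: 0 workers, 2 jobs

Maximum matching size: 3
Workers: 3 total, 3 matched, 0 unmatched
Jobs: 5 total, 3 matched, 2 unmatched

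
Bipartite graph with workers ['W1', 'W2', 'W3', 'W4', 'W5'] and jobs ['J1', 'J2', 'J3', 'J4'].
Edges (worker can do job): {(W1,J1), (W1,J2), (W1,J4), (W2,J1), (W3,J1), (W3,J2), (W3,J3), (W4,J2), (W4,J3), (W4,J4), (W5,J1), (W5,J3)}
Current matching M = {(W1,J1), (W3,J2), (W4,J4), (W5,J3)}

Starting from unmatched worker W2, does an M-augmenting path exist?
No augmenting path from W2

Alternating search from W2 reaches jobs: {J1, J2, J3, J4}.
Every reachable job is already matched in M, and following those matched edges back to workers exposes no further unvisited jobs.
No M-augmenting path from W2 exists.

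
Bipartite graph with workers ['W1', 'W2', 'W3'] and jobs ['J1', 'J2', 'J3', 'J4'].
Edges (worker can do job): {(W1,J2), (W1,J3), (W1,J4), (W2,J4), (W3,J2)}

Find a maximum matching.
Matching: {(W1,J3), (W2,J4), (W3,J2)}

Maximum matching (size 3):
  W1 → J3
  W2 → J4
  W3 → J2

Each worker is assigned to at most one job, and each job to at most one worker.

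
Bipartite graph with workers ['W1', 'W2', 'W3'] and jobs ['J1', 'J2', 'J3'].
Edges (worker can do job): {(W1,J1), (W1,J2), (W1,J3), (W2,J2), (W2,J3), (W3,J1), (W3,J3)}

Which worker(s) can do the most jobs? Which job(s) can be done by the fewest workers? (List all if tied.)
Most versatile: W1 (3 jobs); Least covered: J1, J2 (2 workers)

Worker degrees (jobs they can do): W1:3, W2:2, W3:2
Job degrees (workers who can do it): J1:2, J2:2, J3:3

Maximum worker degree is 3, achieved by: W1
Minimum job degree is 2, achieved by: J1, J2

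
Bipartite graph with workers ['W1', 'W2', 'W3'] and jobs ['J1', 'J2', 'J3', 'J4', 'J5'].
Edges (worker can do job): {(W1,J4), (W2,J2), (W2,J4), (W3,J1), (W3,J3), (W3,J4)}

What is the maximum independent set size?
Maximum independent set = 5

By König's theorem:
- Min vertex cover = Max matching = 3
- Max independent set = Total vertices - Min vertex cover
- Max independent set = 8 - 3 = 5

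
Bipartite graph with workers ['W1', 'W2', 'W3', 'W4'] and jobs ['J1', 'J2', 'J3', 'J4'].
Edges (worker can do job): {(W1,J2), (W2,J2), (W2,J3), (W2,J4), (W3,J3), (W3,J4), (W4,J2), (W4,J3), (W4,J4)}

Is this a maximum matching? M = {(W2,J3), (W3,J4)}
No, size 2 is not maximum

Proposed matching has size 2.
Maximum matching size for this graph: 3.

This is NOT maximum - can be improved to size 3.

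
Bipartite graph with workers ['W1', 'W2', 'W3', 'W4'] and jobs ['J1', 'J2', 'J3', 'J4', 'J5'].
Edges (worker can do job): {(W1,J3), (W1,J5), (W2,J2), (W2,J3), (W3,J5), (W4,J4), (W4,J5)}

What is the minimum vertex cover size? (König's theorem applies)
Minimum vertex cover size = 4

By König's theorem: in bipartite graphs,
min vertex cover = max matching = 4

Maximum matching has size 4, so minimum vertex cover also has size 4.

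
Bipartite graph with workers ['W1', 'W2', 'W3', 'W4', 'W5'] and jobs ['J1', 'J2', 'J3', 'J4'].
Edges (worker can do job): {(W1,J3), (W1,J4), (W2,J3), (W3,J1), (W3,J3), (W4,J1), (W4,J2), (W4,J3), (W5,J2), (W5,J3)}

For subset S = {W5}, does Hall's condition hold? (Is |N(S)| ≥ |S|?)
Yes: |N(S)| = 2, |S| = 1

Subset S = {W5}
Neighbors N(S) = {J2, J3}

|N(S)| = 2, |S| = 1
Hall's condition: |N(S)| ≥ |S| is satisfied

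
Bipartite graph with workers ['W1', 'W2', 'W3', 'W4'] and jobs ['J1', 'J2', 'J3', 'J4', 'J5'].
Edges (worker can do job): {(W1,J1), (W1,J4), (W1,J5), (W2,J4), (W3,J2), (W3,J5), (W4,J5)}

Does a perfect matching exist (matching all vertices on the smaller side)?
Yes, perfect matching exists (size 4)

Perfect matching: {(W1,J1), (W2,J4), (W3,J2), (W4,J5)}
All 4 vertices on the smaller side are matched.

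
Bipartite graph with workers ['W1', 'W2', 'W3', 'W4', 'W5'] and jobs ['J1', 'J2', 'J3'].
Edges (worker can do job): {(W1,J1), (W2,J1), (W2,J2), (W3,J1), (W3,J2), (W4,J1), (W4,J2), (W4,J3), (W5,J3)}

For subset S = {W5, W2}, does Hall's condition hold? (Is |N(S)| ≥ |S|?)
Yes: |N(S)| = 3, |S| = 2

Subset S = {W5, W2}
Neighbors N(S) = {J1, J2, J3}

|N(S)| = 3, |S| = 2
Hall's condition: |N(S)| ≥ |S| is satisfied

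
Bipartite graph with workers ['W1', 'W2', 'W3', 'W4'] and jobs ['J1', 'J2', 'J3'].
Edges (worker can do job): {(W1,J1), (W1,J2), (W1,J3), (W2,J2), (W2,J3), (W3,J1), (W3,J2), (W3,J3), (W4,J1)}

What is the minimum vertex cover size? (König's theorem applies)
Minimum vertex cover size = 3

By König's theorem: in bipartite graphs,
min vertex cover = max matching = 3

Maximum matching has size 3, so minimum vertex cover also has size 3.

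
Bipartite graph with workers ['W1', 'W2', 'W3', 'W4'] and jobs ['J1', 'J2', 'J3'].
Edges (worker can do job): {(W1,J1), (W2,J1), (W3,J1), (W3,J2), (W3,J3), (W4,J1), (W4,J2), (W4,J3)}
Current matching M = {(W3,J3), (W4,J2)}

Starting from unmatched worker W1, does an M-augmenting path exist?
Yes: W1 → J1

An M-augmenting path alternates non-matching / matching edges, starting and ending at unmatched vertices.
Path: W1 → J1
(J1 is unmatched in M, so the path is augmenting.)
Flipping edges along this path would increase |M| from 2 to 3.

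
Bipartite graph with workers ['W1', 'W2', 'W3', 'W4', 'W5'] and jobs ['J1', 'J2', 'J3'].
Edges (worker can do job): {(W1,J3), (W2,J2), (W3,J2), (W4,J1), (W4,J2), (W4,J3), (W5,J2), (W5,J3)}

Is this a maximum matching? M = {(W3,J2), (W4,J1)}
No, size 2 is not maximum

Proposed matching has size 2.
Maximum matching size for this graph: 3.

This is NOT maximum - can be improved to size 3.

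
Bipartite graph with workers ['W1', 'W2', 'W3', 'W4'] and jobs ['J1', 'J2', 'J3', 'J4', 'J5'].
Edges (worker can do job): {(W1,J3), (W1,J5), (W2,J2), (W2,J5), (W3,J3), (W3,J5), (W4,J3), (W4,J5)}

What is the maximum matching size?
Maximum matching size = 3

Maximum matching: {(W2,J2), (W3,J5), (W4,J3)}
Size: 3

This assigns 3 workers to 3 distinct jobs.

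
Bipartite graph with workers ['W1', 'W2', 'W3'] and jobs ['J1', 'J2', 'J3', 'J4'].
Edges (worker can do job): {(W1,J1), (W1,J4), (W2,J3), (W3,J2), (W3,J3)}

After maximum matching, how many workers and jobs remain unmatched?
Unmatched: 0 workers, 1 jobs

Maximum matching size: 3
Workers: 3 total, 3 matched, 0 unmatched
Jobs: 4 total, 3 matched, 1 unmatched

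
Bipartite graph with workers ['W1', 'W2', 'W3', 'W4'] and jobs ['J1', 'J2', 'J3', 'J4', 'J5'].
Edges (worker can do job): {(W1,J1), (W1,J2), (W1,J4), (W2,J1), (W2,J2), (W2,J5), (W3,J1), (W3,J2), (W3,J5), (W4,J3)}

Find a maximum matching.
Matching: {(W1,J2), (W2,J5), (W3,J1), (W4,J3)}

Maximum matching (size 4):
  W1 → J2
  W2 → J5
  W3 → J1
  W4 → J3

Each worker is assigned to at most one job, and each job to at most one worker.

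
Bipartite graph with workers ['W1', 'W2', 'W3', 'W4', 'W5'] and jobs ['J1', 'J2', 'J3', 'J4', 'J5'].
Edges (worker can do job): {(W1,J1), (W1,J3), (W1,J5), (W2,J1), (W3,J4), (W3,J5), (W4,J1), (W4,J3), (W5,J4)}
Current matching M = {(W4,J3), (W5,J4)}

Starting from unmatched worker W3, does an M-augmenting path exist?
Yes: W3 → J5

An M-augmenting path alternates non-matching / matching edges, starting and ending at unmatched vertices.
Path: W3 → J5
(J5 is unmatched in M, so the path is augmenting.)
Flipping edges along this path would increase |M| from 2 to 3.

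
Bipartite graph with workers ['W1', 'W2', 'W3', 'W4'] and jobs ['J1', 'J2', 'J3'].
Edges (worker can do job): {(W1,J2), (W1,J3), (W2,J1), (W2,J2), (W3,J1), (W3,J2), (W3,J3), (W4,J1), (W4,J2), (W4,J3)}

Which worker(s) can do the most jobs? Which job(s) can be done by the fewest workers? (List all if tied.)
Most versatile: W3, W4 (3 jobs); Least covered: J1, J3 (3 workers)

Worker degrees (jobs they can do): W1:2, W2:2, W3:3, W4:3
Job degrees (workers who can do it): J1:3, J2:4, J3:3

Maximum worker degree is 3, achieved by: W3, W4
Minimum job degree is 3, achieved by: J1, J3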